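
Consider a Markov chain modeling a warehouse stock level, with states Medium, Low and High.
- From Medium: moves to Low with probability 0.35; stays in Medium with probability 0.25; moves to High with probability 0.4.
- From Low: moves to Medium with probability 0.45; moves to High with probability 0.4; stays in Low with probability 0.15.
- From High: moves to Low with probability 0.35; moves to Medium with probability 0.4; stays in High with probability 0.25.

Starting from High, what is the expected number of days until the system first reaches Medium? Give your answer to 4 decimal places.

Let t(s) be the expected number of days to first reach Medium from state s, with t(Medium) = 0. Conditioning on the first day:
t(Low) = 1 + 0.15·t(Low) + 0.4·t(High)
t(High) = 1 + 0.35·t(Low) + 0.25·t(High)
Solving: t(Low) = 2.3116, t(High) = 2.4121.
Expected days from High to Medium: 2.4121.

2.4121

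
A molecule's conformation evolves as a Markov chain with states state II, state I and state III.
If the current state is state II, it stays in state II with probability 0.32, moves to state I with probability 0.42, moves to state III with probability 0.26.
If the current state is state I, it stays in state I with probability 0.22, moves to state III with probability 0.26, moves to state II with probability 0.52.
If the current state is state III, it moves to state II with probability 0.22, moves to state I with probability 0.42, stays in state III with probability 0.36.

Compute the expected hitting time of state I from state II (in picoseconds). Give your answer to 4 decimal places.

2.3810

Let t(s) be the expected number of picoseconds to first reach state I from state s, with t(state I) = 0. Conditioning on the first picosecond:
t(state II) = 1 + 0.32·t(state II) + 0.26·t(state III)
t(state III) = 1 + 0.22·t(state II) + 0.36·t(state III)
Solving: t(state II) = 2.3810, t(state III) = 2.3810.
Expected picoseconds from state II to state I: 2.3810.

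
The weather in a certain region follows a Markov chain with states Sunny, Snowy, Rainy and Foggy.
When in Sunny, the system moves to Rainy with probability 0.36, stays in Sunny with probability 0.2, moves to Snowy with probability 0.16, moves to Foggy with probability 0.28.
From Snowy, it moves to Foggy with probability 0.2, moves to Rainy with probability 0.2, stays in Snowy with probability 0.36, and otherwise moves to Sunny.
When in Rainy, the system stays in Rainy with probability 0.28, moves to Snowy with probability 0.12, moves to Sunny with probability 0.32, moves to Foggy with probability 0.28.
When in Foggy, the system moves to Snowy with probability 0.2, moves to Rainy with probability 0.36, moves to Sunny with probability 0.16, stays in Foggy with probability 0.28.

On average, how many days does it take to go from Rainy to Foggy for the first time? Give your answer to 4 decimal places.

Let t(s) be the expected number of days to first reach Foggy from state s, with t(Foggy) = 0. Conditioning on the first day:
t(Sunny) = 1 + 0.2·t(Sunny) + 0.16·t(Snowy) + 0.36·t(Rainy)
t(Snowy) = 1 + 0.24·t(Sunny) + 0.36·t(Snowy) + 0.2·t(Rainy)
t(Rainy) = 1 + 0.32·t(Sunny) + 0.12·t(Snowy) + 0.28·t(Rainy)
Solving: t(Sunny) = 3.7704, t(Snowy) = 4.1503, t(Rainy) = 3.7563.
Expected days from Rainy to Foggy: 3.7563.

3.7563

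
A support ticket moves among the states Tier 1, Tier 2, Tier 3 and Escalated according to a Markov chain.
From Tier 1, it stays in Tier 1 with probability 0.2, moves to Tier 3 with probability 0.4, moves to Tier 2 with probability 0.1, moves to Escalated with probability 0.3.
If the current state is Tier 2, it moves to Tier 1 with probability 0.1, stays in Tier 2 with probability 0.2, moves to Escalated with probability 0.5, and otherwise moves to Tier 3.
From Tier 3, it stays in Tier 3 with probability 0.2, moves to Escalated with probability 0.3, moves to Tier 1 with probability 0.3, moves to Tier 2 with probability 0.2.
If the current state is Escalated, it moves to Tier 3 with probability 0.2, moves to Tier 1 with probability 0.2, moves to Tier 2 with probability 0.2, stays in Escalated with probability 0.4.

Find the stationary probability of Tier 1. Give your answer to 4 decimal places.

0.2062

Let the stationary distribution be π with π = πP and π_1 + π_2 + π_3 + π_4 = 1.
π_1 = 0.2·π_1 + 0.1·π_2 + 0.3·π_3 + 0.2·π_4
π_2 = 0.1·π_1 + 0.2·π_2 + 0.2·π_3 + 0.2·π_4
π_3 = 0.4·π_1 + 0.2·π_2 + 0.2·π_3 + 0.2·π_4
Solving with the normalization constraint gives π = (0.2062, 0.1794, 0.2412, 0.3732).
So the stationary probability of Tier 1 is 0.2062.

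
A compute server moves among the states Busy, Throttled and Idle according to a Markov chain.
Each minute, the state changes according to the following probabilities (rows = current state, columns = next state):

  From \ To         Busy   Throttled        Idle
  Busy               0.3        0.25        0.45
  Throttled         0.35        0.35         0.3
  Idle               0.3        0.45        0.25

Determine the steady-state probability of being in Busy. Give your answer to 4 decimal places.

Let the stationary distribution be π with π = πP and π_1 + π_2 + π_3 = 1.
π_1 = 0.3·π_1 + 0.35·π_2 + 0.3·π_3
π_2 = 0.25·π_1 + 0.35·π_2 + 0.45·π_3
Solving with the normalization constraint gives π = (0.3176, 0.3514, 0.3311).
So the stationary probability of Busy is 0.3176.

0.3176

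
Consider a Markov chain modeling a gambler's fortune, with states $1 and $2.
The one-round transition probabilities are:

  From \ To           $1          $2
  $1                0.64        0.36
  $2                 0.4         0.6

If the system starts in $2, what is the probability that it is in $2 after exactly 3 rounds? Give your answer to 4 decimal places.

0.4810

Propagate the distribution vector 3 rounds from $2.
After 0 rounds: (0.0000, 1.0000)
After 1 round: (0.4000, 0.6000)
After 2 rounds: (0.4960, 0.5040)
After 3 rounds: (0.5190, 0.4810)
P(in $2 after 3 rounds) = 0.4810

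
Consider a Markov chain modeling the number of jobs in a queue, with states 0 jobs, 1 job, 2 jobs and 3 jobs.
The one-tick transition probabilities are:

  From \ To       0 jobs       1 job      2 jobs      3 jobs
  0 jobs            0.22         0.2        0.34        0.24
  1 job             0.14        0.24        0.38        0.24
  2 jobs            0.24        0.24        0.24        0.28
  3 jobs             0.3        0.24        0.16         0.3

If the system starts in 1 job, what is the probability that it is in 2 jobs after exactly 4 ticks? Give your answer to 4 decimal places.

Propagate the distribution vector 4 ticks from 1 job.
After 0 ticks: (0.0000, 1.0000, 0.0000, 0.0000)
After 1 tick: (0.1400, 0.2400, 0.3800, 0.2400)
After 2 ticks: (0.2276, 0.2344, 0.2684, 0.2696)
After 3 ticks: (0.2282, 0.2309, 0.2740, 0.2669)
After 4 ticks: (0.2284, 0.2309, 0.2738, 0.2670)
P(in 2 jobs after 4 ticks) = 0.2738

0.2738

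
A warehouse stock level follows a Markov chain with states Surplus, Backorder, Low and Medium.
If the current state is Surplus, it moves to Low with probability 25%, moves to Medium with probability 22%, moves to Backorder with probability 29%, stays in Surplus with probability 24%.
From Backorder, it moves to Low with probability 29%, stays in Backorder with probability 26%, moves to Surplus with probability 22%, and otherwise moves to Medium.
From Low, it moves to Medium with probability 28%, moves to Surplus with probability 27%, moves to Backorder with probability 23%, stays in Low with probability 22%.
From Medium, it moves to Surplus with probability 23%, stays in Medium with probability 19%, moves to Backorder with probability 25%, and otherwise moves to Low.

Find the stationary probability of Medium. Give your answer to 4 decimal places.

Let the stationary distribution be π with π = πP and π_1 + π_2 + π_3 + π_4 = 1.
π_1 = 0.24·π_1 + 0.22·π_2 + 0.27·π_3 + 0.23·π_4
π_2 = 0.29·π_1 + 0.26·π_2 + 0.23·π_3 + 0.25·π_4
π_3 = 0.25·π_1 + 0.29·π_2 + 0.22·π_3 + 0.33·π_4
Solving with the normalization constraint gives π = (0.2407, 0.2568, 0.2707, 0.2319).
So the stationary probability of Medium is 0.2319.

0.2319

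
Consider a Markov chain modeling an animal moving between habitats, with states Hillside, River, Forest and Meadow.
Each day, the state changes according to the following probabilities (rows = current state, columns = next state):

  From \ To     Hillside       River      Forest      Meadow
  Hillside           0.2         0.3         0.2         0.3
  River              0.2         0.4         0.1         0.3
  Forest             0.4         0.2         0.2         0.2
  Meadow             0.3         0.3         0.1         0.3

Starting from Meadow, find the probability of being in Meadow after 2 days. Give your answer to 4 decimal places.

0.2900

Propagate the distribution vector 2 days from Meadow.
After 0 days: (0.0000, 0.0000, 0.0000, 1.0000)
After 1 day: (0.3000, 0.3000, 0.1000, 0.3000)
After 2 days: (0.2500, 0.3200, 0.1400, 0.2900)
P(in Meadow after 2 days) = 0.2900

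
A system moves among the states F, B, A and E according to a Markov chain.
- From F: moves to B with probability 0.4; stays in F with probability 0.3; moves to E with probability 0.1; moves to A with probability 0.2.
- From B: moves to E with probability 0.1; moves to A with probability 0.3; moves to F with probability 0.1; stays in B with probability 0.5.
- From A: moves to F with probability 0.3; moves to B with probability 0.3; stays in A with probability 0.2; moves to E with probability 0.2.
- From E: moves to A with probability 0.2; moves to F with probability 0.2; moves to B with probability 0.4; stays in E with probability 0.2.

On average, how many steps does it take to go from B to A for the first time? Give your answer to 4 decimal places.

Let t(s) be the expected number of steps to first reach A from state s, with t(A) = 0. Conditioning on the first step:
t(F) = 1 + 0.3·t(F) + 0.4·t(B) + 0.1·t(E)
t(B) = 1 + 0.1·t(F) + 0.5·t(B) + 0.1·t(E)
t(E) = 1 + 0.2·t(F) + 0.4·t(B) + 0.2·t(E)
Solving: t(F) = 4.0909, t(B) = 3.6364, t(E) = 4.0909.
Expected steps from B to A: 3.6364.

3.6364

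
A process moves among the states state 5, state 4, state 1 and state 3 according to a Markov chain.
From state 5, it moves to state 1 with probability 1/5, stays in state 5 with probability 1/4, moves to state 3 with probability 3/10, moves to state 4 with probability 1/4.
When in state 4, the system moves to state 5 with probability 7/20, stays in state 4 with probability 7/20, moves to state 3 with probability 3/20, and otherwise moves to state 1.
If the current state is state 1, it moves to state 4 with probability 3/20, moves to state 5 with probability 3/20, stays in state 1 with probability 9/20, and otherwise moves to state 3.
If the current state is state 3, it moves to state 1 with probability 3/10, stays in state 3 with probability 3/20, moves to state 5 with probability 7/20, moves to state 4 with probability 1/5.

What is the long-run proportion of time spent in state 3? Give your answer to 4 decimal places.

0.2181

Let the stationary distribution be π with π = πP and π_1 + π_2 + π_3 + π_4 = 1.
π_1 = 0.25·π_1 + 0.35·π_2 + 0.15·π_3 + 0.35·π_4
π_2 = 0.25·π_1 + 0.35·π_2 + 0.15·π_3 + 0.2·π_4
π_3 = 0.2·π_1 + 0.15·π_2 + 0.45·π_3 + 0.3·π_4
Solving with the normalization constraint gives π = (0.2673, 0.2345, 0.2801, 0.2181).
So the stationary probability of state 3 is 0.2181.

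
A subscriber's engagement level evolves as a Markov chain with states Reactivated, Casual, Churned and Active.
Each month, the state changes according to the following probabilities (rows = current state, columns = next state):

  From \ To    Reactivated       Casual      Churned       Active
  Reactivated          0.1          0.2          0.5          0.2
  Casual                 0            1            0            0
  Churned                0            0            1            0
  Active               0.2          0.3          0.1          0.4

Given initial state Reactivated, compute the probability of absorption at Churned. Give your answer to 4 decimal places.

Let h(s) be the probability of absorption at Churned starting from transient state s. Then h(Churned) = 1 and h(Casual) = 0. By first-step analysis:
h(Reactivated) = 0.1·h(Reactivated) + 0.2·0 + 0.5·1 + 0.2·h(Active)
h(Active) = 0.2·h(Reactivated) + 0.3·0 + 0.1·1 + 0.4·h(Active)
Solving: h(Reactivated) = 0.6400, h(Active) = 0.3800.
Starting from Reactivated, the probability is 0.6400.

0.6400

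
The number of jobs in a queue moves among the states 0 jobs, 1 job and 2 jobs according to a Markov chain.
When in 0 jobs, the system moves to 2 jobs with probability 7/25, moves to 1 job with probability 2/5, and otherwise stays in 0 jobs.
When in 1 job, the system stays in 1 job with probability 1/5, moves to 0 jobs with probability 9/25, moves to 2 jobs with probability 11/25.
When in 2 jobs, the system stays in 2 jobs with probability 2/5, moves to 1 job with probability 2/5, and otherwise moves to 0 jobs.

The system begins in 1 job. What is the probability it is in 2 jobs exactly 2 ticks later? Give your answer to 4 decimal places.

Sum over the intermediate state after 1 tick:
P = P(1 job→0 jobs)·P(0 jobs→2 jobs) + P(1 job→1 job)·P(1 job→2 jobs) + P(1 job→2 jobs)·P(2 jobs→2 jobs)
  = 0.36×0.28 + 0.2×0.44 + 0.44×0.4
  = 0.1008 + 0.0880 + 0.1760 = 0.3648

0.3648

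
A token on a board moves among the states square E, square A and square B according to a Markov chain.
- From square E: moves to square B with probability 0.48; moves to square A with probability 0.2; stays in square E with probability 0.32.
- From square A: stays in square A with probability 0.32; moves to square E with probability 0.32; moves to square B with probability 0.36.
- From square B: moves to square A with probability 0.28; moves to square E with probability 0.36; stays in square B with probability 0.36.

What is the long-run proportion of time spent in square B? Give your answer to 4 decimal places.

0.4003

Let the stationary distribution be π with π = πP and π_1 + π_2 + π_3 = 1.
π_1 = 0.32·π_1 + 0.32·π_2 + 0.36·π_3
π_2 = 0.2·π_1 + 0.32·π_2 + 0.28·π_3
Solving with the normalization constraint gives π = (0.3360, 0.2637, 0.4003).
So the stationary probability of square B is 0.4003.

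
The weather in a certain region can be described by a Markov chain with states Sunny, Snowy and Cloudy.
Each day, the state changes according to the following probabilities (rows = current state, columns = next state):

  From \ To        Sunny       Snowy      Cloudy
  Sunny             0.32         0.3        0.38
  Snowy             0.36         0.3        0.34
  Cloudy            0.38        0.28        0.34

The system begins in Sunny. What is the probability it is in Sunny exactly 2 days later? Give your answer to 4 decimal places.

0.3548

Sum over the intermediate state after 1 day:
P = P(Sunny→Sunny)·P(Sunny→Sunny) + P(Sunny→Snowy)·P(Snowy→Sunny) + P(Sunny→Cloudy)·P(Cloudy→Sunny)
  = 0.32×0.32 + 0.3×0.36 + 0.38×0.38
  = 0.1024 + 0.1080 + 0.1444 = 0.3548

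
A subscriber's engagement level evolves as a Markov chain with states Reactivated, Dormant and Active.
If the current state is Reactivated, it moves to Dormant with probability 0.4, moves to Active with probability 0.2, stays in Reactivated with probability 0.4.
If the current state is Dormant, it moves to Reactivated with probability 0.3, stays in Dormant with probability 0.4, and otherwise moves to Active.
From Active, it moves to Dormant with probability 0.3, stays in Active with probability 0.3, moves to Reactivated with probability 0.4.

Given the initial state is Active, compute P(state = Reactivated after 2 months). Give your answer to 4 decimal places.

0.3700

Sum over the intermediate state after 1 month:
P = P(Active→Reactivated)·P(Reactivated→Reactivated) + P(Active→Dormant)·P(Dormant→Reactivated) + P(Active→Active)·P(Active→Reactivated)
  = 0.4×0.4 + 0.3×0.3 + 0.3×0.4
  = 0.1600 + 0.0900 + 0.1200 = 0.3700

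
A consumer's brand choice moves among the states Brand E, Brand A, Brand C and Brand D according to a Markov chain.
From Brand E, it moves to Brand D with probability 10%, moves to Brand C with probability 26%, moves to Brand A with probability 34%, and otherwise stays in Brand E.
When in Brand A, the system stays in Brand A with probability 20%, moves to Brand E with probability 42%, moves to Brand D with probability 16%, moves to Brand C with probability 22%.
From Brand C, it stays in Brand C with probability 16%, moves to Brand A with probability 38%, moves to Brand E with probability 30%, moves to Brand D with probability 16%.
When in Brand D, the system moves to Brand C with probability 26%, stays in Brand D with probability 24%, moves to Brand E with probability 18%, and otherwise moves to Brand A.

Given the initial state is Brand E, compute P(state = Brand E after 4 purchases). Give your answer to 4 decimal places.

Propagate the distribution vector 4 purchases from Brand E.
After 0 purchases: (1.0000, 0.0000, 0.0000, 0.0000)
After 1 purchase: (0.3000, 0.3400, 0.2600, 0.1000)
After 2 purchases: (0.3288, 0.3008, 0.2204, 0.1500)
After 3 purchases: (0.3181, 0.3037, 0.2259, 0.1523)
After 4 purchases: (0.3182, 0.3035, 0.2253, 0.1531)
P(in Brand E after 4 purchases) = 0.3182

0.3182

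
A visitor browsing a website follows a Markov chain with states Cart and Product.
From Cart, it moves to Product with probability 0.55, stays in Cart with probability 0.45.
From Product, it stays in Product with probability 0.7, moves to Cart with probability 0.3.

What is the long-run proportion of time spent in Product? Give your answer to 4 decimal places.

0.6471

Let the stationary distribution be π with π = πP and π_1 + π_2 = 1.
π_1 = 0.45·π_1 + 0.3·π_2
Solving with the normalization constraint gives π = (0.3529, 0.6471).
So the stationary probability of Product is 0.6471.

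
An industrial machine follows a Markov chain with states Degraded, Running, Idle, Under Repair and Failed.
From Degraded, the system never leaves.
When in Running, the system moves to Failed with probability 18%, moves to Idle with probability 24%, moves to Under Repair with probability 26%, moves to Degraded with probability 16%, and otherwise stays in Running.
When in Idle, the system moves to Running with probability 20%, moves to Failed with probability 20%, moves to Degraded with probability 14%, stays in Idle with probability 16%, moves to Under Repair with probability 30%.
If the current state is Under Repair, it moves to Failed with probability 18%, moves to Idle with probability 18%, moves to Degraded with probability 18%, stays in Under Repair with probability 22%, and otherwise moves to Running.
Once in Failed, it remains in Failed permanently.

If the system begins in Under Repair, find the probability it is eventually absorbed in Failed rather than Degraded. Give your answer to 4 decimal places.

0.5222

Let h(s) be the probability of absorption at Failed starting from transient state s. Then h(Failed) = 1 and h(Degraded) = 0. By first-step analysis:
h(Running) = 0.16·0 + 0.16·h(Running) + 0.24·h(Idle) + 0.26·h(Under Repair) + 0.18·1
h(Idle) = 0.14·0 + 0.2·h(Running) + 0.16·h(Idle) + 0.3·h(Under Repair) + 0.2·1
h(Under Repair) = 0.18·0 + 0.24·h(Running) + 0.18·h(Idle) + 0.22·h(Under Repair) + 0.18·1
Solving: h(Running) = 0.5335, h(Idle) = 0.5516, h(Under Repair) = 0.5222.
Starting from Under Repair, the probability is 0.5222.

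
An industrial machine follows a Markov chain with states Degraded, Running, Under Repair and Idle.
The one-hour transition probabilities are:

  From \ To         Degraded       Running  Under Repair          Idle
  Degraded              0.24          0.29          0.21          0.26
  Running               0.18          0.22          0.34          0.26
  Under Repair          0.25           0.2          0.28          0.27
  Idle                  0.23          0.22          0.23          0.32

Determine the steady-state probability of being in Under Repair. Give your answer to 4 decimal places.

0.2640

Let the stationary distribution be π with π = πP and π_1 + π_2 + π_3 + π_4 = 1.
π_1 = 0.24·π_1 + 0.18·π_2 + 0.25·π_3 + 0.23·π_4
π_2 = 0.29·π_1 + 0.22·π_2 + 0.2·π_3 + 0.22·π_4
π_3 = 0.21·π_1 + 0.34·π_2 + 0.28·π_3 + 0.23·π_4
Solving with the normalization constraint gives π = (0.2260, 0.2305, 0.2640, 0.2794).
So the stationary probability of Under Repair is 0.2640.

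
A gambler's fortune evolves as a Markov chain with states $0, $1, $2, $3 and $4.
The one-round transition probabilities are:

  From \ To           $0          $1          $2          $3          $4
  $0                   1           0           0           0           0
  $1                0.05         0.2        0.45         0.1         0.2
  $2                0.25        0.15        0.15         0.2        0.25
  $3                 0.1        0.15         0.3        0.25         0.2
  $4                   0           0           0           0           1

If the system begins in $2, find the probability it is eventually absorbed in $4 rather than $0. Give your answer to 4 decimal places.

Let h(s) be the probability of absorption at $4 starting from transient state s. Then h($4) = 1 and h($0) = 0. By first-step analysis:
h($1) = 0.05·0 + 0.2·h($1) + 0.45·h($2) + 0.1·h($3) + 0.2·1
h($2) = 0.25·0 + 0.15·h($1) + 0.15·h($2) + 0.2·h($3) + 0.25·1
h($3) = 0.1·0 + 0.15·h($1) + 0.3·h($2) + 0.25·h($3) + 0.2·1
Solving: h($1) = 0.6368, h($2) = 0.5511, h($3) = 0.6144.
Starting from $2, the probability is 0.5511.

0.5511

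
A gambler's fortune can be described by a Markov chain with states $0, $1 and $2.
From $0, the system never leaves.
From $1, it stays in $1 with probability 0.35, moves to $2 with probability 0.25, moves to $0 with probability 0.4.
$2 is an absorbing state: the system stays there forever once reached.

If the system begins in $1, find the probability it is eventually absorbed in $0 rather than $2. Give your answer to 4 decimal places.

0.6154

Let h(s) be the probability of absorption at $0 starting from transient state s. Then h($0) = 1 and h($2) = 0. By first-step analysis:
h($1) = 0.4·1 + 0.35·h($1) + 0.25·0
Solving: h($1) = 0.6154.
Starting from $1, the probability is 0.6154.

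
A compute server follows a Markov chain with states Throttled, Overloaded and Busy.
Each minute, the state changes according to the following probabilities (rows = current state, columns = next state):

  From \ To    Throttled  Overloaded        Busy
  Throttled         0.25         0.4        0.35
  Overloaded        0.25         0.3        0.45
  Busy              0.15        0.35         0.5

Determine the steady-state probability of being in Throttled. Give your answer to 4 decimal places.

0.2048

Let the stationary distribution be π with π = πP and π_1 + π_2 + π_3 = 1.
π_1 = 0.25·π_1 + 0.25·π_2 + 0.15·π_3
π_2 = 0.4·π_1 + 0.3·π_2 + 0.35·π_3
Solving with the normalization constraint gives π = (0.2048, 0.3431, 0.4521).
So the stationary probability of Throttled is 0.2048.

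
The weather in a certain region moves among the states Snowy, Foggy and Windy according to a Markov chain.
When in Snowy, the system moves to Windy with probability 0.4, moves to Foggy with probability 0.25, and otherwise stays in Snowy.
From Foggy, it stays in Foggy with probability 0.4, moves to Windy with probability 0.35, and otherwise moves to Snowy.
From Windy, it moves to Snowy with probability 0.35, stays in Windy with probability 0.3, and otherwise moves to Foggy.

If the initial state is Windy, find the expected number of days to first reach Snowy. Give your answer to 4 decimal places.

Let t(s) be the expected number of days to first reach Snowy from state s, with t(Snowy) = 0. Conditioning on the first day:
t(Foggy) = 1 + 0.4·t(Foggy) + 0.35·t(Windy)
t(Windy) = 1 + 0.35·t(Foggy) + 0.3·t(Windy)
Solving: t(Foggy) = 3.5294, t(Windy) = 3.1933.
Expected days from Windy to Snowy: 3.1933.

3.1933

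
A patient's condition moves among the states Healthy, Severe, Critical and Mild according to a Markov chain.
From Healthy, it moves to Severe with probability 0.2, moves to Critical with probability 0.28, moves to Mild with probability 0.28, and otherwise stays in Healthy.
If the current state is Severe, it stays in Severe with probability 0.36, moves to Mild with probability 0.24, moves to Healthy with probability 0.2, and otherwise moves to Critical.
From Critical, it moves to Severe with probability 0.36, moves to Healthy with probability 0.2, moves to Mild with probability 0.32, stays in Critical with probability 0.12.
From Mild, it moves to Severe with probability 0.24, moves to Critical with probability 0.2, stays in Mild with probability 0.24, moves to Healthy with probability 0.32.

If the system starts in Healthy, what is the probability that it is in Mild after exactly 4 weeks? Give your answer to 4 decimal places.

Propagate the distribution vector 4 weeks from Healthy.
After 0 weeks: (1.0000, 0.0000, 0.0000, 0.0000)
After 1 week: (0.2400, 0.2000, 0.2800, 0.2800)
After 2 weeks: (0.2432, 0.2880, 0.1968, 0.2720)
After 3 weeks: (0.2424, 0.2884, 0.2037, 0.2655)
After 4 weeks: (0.2416, 0.2894, 0.2031, 0.2660)
P(in Mild after 4 weeks) = 0.2660

0.2660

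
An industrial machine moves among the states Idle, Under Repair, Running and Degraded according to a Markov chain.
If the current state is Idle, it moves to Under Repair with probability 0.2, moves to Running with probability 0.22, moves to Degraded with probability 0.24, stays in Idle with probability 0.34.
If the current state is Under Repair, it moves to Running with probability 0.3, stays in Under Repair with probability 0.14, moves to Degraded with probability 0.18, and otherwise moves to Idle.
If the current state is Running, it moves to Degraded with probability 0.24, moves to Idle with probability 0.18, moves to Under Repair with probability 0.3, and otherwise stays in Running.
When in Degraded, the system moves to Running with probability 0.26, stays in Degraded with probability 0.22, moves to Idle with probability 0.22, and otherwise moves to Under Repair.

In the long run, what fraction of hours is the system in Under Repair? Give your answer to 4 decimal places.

0.2344

Let the stationary distribution be π with π = πP and π_1 + π_2 + π_3 + π_4 = 1.
π_1 = 0.34·π_1 + 0.38·π_2 + 0.18·π_3 + 0.22·π_4
π_2 = 0.2·π_1 + 0.14·π_2 + 0.3·π_3 + 0.3·π_4
π_3 = 0.22·π_1 + 0.3·π_2 + 0.28·π_3 + 0.26·π_4
Solving with the normalization constraint gives π = (0.2806, 0.2344, 0.2634, 0.2215).
So the stationary probability of Under Repair is 0.2344.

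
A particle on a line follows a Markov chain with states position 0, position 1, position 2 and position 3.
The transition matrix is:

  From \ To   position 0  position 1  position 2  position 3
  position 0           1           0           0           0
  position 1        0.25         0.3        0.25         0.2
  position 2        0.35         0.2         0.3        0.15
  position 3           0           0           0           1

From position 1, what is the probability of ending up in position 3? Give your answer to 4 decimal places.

0.4034

Let h(s) be the probability of absorption at position 3 starting from transient state s. Then h(position 3) = 1 and h(position 0) = 0. By first-step analysis:
h(position 1) = 0.25·0 + 0.3·h(position 1) + 0.25·h(position 2) + 0.2·1
h(position 2) = 0.35·0 + 0.2·h(position 1) + 0.3·h(position 2) + 0.15·1
Solving: h(position 1) = 0.4034, h(position 2) = 0.3295.
Starting from position 1, the probability is 0.4034.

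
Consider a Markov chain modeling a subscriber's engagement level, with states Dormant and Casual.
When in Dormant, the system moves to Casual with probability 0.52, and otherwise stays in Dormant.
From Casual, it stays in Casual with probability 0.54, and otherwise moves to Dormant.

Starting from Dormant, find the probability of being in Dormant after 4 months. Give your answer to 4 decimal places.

0.4694

Propagate the distribution vector 4 months from Dormant.
After 0 months: (1.0000, 0.0000)
After 1 month: (0.4800, 0.5200)
After 2 months: (0.4696, 0.5304)
After 3 months: (0.4694, 0.5306)
After 4 months: (0.4694, 0.5306)
P(in Dormant after 4 months) = 0.4694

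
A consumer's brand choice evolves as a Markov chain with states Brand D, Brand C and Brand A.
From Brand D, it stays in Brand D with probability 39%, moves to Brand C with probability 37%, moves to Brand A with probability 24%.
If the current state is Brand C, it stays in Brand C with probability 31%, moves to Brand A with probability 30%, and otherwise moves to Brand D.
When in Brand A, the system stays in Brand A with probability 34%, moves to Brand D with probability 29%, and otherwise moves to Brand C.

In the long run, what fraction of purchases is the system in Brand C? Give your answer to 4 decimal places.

Let the stationary distribution be π with π = πP and π_1 + π_2 + π_3 = 1.
π_1 = 0.39·π_1 + 0.39·π_2 + 0.29·π_3
π_2 = 0.37·π_1 + 0.31·π_2 + 0.37·π_3
Solving with the normalization constraint gives π = (0.3610, 0.3491, 0.2899).
So the stationary probability of Brand C is 0.3491.

0.3491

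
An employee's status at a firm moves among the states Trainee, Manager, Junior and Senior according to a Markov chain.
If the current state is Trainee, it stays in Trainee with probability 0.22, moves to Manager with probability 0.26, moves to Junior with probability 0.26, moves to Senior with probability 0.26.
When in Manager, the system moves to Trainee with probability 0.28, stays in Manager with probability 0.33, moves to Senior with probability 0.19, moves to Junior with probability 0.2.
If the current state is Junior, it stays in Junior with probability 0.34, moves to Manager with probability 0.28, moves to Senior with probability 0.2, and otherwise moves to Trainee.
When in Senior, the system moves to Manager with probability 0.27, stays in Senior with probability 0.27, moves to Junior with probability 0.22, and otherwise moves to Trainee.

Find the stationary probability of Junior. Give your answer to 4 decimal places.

0.2540

Let the stationary distribution be π with π = πP and π_1 + π_2 + π_3 + π_4 = 1.
π_1 = 0.22·π_1 + 0.28·π_2 + 0.18·π_3 + 0.24·π_4
π_2 = 0.26·π_1 + 0.33·π_2 + 0.28·π_3 + 0.27·π_4
π_3 = 0.26·π_1 + 0.2·π_2 + 0.34·π_3 + 0.22·π_4
Solving with the normalization constraint gives π = (0.2316, 0.2875, 0.2540, 0.2269).
So the stationary probability of Junior is 0.2540.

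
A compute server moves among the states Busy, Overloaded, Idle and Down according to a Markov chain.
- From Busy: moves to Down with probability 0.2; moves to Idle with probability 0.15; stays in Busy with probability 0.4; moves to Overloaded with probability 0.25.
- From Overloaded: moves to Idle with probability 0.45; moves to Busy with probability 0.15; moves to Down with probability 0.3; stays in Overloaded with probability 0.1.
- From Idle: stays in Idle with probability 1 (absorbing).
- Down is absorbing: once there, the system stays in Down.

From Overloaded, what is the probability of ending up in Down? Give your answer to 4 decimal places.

0.4179

Let h(s) be the probability of absorption at Down starting from transient state s. Then h(Down) = 1 and h(Idle) = 0. By first-step analysis:
h(Busy) = 0.4·h(Busy) + 0.25·h(Overloaded) + 0.15·0 + 0.2·1
h(Overloaded) = 0.15·h(Busy) + 0.1·h(Overloaded) + 0.45·0 + 0.3·1
Solving: h(Busy) = 0.5075, h(Overloaded) = 0.4179.
Starting from Overloaded, the probability is 0.4179.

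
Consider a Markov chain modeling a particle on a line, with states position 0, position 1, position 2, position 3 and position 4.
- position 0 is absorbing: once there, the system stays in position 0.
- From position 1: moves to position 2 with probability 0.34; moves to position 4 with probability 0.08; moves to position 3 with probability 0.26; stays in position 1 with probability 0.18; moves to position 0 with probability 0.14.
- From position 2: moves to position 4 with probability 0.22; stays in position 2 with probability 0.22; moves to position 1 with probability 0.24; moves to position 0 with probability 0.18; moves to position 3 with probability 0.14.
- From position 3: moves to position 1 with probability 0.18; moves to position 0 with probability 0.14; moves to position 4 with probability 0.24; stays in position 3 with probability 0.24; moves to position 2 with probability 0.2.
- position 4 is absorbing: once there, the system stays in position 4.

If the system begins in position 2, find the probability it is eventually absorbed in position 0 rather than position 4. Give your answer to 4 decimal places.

Let h(s) be the probability of absorption at position 0 starting from transient state s. Then h(position 0) = 1 and h(position 4) = 0. By first-step analysis:
h(position 1) = 0.14·1 + 0.18·h(position 1) + 0.34·h(position 2) + 0.26·h(position 3) + 0.08·0
h(position 2) = 0.18·1 + 0.24·h(position 1) + 0.22·h(position 2) + 0.14·h(position 3) + 0.22·0
h(position 3) = 0.14·1 + 0.18·h(position 1) + 0.2·h(position 2) + 0.24·h(position 3) + 0.24·0
Solving: h(position 1) = 0.4948, h(position 2) = 0.4588, h(position 3) = 0.4221.
Starting from position 2, the probability is 0.4588.

0.4588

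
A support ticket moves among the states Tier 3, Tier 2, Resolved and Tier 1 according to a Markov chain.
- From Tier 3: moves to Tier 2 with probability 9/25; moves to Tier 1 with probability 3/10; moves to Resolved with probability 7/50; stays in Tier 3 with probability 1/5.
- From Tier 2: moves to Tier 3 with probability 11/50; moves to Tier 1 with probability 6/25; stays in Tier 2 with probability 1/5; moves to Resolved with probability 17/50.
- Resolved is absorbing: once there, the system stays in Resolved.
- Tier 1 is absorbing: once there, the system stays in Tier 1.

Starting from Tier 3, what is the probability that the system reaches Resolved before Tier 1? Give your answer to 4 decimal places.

Let h(s) be the probability of absorption at Resolved starting from transient state s. Then h(Resolved) = 1 and h(Tier 1) = 0. By first-step analysis:
h(Tier 3) = 0.2·h(Tier 3) + 0.36·h(Tier 2) + 0.14·1 + 0.3·0
h(Tier 2) = 0.22·h(Tier 3) + 0.2·h(Tier 2) + 0.34·1 + 0.24·0
Solving: h(Tier 3) = 0.4180, h(Tier 2) = 0.5399.
Starting from Tier 3, the probability is 0.4180.

0.4180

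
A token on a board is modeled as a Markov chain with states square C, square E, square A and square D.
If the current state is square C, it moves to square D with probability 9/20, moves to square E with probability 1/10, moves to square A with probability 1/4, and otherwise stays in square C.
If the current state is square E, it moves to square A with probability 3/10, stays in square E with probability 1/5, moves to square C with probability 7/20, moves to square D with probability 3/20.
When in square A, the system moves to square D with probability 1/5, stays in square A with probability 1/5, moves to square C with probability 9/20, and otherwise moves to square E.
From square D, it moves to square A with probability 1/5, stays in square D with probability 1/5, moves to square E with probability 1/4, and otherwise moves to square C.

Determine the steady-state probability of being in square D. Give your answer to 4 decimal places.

0.2727

Let the stationary distribution be π with π = πP and π_1 + π_2 + π_3 + π_4 = 1.
π_1 = 0.2·π_1 + 0.35·π_2 + 0.45·π_3 + 0.35·π_4
π_2 = 0.1·π_1 + 0.2·π_2 + 0.15·π_3 + 0.25·π_4
π_3 = 0.25·π_1 + 0.3·π_2 + 0.2·π_3 + 0.2·π_4
Solving with the normalization constraint gives π = (0.3246, 0.1695, 0.2332, 0.2727).
So the stationary probability of square D is 0.2727.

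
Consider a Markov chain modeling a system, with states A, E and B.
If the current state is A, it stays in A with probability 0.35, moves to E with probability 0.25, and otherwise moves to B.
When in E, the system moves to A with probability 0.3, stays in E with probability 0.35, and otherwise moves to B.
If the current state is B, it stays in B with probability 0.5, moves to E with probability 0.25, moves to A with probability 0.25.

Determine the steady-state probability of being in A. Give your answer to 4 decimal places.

0.2932

Let the stationary distribution be π with π = πP and π_1 + π_2 + π_3 = 1.
π_1 = 0.35·π_1 + 0.3·π_2 + 0.25·π_3
π_2 = 0.25·π_1 + 0.35·π_2 + 0.25·π_3
Solving with the normalization constraint gives π = (0.2932, 0.2778, 0.4290).
So the stationary probability of A is 0.2932.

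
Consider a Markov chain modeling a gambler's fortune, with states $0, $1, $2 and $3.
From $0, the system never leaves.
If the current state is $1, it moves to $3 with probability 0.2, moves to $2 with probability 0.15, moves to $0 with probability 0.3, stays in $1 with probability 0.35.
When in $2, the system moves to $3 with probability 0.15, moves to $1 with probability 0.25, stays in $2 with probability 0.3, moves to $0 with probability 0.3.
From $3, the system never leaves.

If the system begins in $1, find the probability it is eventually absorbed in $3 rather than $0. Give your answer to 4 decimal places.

0.3892

Let h(s) be the probability of absorption at $3 starting from transient state s. Then h($3) = 1 and h($0) = 0. By first-step analysis:
h($1) = 0.3·0 + 0.35·h($1) + 0.15·h($2) + 0.2·1
h($2) = 0.3·0 + 0.25·h($1) + 0.3·h($2) + 0.15·1
Solving: h($1) = 0.3892, h($2) = 0.3533.
Starting from $1, the probability is 0.3892.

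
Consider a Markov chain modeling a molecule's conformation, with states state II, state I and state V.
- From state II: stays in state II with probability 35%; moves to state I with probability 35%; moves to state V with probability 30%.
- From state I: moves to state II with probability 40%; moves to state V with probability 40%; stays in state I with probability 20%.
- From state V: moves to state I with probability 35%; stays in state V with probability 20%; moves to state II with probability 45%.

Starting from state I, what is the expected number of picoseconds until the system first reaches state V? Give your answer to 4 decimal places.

Let t(s) be the expected number of picoseconds to first reach state V from state s, with t(state V) = 0. Conditioning on the first picosecond:
t(state II) = 1 + 0.35·t(state II) + 0.35·t(state I)
t(state I) = 1 + 0.4·t(state II) + 0.2·t(state I)
Solving: t(state II) = 3.0263, t(state I) = 2.7632.
Expected picoseconds from state I to state V: 2.7632.

2.7632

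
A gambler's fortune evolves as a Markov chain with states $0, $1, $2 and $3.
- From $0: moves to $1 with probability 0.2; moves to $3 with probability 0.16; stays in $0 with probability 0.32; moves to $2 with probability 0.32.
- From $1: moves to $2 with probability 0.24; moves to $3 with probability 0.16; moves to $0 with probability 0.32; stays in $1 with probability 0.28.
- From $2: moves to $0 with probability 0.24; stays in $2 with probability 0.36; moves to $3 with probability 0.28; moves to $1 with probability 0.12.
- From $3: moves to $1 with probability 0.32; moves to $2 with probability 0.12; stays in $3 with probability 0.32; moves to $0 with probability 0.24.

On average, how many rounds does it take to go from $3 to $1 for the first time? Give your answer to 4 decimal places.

4.1087

Let t(s) be the expected number of rounds to first reach $1 from state s, with t($1) = 0. Conditioning on the first round:
t($0) = 1 + 0.32·t($0) + 0.32·t($2) + 0.16·t($3)
t($2) = 1 + 0.24·t($0) + 0.36·t($2) + 0.28·t($3)
t($3) = 1 + 0.24·t($0) + 0.12·t($2) + 0.32·t($3)
Solving: t($0) = 4.8797, t($2) = 5.1899, t($3) = 4.1087.
Expected rounds from $3 to $1: 4.1087.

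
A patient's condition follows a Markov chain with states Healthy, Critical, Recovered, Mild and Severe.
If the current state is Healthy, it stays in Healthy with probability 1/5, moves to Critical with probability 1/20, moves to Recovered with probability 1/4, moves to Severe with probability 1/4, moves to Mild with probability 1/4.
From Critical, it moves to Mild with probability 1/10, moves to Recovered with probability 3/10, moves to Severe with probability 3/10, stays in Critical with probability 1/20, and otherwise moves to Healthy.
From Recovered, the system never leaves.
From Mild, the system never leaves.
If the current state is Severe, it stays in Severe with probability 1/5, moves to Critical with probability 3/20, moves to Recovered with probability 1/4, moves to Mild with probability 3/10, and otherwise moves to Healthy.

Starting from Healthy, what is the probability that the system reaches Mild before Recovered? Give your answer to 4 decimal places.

0.4973

Let h(s) be the probability of absorption at Mild starting from transient state s. Then h(Mild) = 1 and h(Recovered) = 0. By first-step analysis:
h(Healthy) = 0.2·h(Healthy) + 0.05·h(Critical) + 0.25·0 + 0.25·1 + 0.25·h(Severe)
h(Critical) = 0.25·h(Healthy) + 0.05·h(Critical) + 0.3·0 + 0.1·1 + 0.3·h(Severe)
h(Severe) = 0.1·h(Healthy) + 0.15·h(Critical) + 0.25·0 + 0.3·1 + 0.2·h(Severe)
Solving: h(Healthy) = 0.4973, h(Critical) = 0.3977, h(Severe) = 0.5117.
Starting from Healthy, the probability is 0.4973.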